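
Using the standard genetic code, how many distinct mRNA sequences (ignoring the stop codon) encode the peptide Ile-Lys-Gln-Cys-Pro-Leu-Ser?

Ile: 3 codons.
Lys: 2 codons.
Gln: 2 codons.
Cys: 2 codons.
Pro: 4 codons.
Leu: 6 codons.
Ser: 6 codons.
3 × 2 × 2 × 2 × 4 × 6 × 6 = 3456.

3456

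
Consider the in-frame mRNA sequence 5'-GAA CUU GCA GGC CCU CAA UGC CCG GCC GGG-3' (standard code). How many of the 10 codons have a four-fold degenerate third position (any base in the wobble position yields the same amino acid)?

7

Codon 1 GAA (Glu): third position 2-fold.
Codon 2 CUU (Leu): third position 4-fold.
Codon 3 GCA (Ala): third position 4-fold.
Codon 4 GGC (Gly): third position 4-fold.
Codon 5 CCU (Pro): third position 4-fold.
Codon 6 CAA (Gln): third position 2-fold.
Codon 7 UGC (Cys): third position 2-fold.
Codon 8 CCG (Pro): third position 4-fold.
Codon 9 GCC (Ala): third position 4-fold.
Codon 10 GGG (Gly): third position 4-fold.
Four-fold degenerate third positions: 7.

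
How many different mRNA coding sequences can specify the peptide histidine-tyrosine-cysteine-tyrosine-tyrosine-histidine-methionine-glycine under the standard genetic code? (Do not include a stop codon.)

256

His: 2 codons.
Tyr: 2 codons.
Cys: 2 codons.
Tyr: 2 codons.
Tyr: 2 codons.
His: 2 codons.
Met: 1 codon.
Gly: 4 codons.
2 × 2 × 2 × 2 × 2 × 2 × 1 × 4 = 256.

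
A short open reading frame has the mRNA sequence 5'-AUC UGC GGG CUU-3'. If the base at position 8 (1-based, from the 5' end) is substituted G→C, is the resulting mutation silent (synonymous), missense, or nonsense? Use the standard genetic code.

Position 8 falls in codon 3: GGG → Gly.
After the substitution the codon is GCG → Ala.
Gly ≠ Ala, so this is a missense mutation.

missense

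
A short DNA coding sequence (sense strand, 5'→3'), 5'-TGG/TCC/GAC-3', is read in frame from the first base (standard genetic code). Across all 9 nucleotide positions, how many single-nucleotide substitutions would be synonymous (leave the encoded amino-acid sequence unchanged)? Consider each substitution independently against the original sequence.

4

Codon 1 (TGG, Trp): 0 synonymous substitutions.
Codon 2 (TCC, Ser): 3 synonymous substitutions.
Codon 3 (GAC, Asp): 1 synonymous substitution.
Total: 0 + 3 + 1 = 4.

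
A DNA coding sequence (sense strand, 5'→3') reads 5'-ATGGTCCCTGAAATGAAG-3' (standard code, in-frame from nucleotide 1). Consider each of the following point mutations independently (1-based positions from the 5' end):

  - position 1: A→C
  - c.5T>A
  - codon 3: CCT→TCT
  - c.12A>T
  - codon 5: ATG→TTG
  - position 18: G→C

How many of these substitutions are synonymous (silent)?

Codon 1: ATG (Met) → CTG (Leu) — missense.
Codon 2: GTC (Val) → GAC (Asp) — missense.
Codon 3: CCT (Pro) → TCT (Ser) — missense.
Codon 4: GAA (Glu) → GAT (Asp) — missense.
Codon 5: ATG (Met) → TTG (Leu) — missense.
Codon 6: AAG (Lys) → AAC (Asn) — missense.
Synonymous: 0 of 6.

0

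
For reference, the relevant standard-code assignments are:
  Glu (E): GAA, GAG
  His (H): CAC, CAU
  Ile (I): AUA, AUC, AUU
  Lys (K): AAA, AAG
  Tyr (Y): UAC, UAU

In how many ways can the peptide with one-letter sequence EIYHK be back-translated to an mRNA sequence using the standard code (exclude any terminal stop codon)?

48

Glu: 2 codons.
Ile: 3 codons.
Tyr: 2 codons.
His: 2 codons.
Lys: 2 codons.
2 × 3 × 2 × 2 × 2 = 48.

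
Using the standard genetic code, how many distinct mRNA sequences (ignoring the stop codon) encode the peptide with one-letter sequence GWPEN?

64

Gly: 4 codons.
Trp: 1 codon.
Pro: 4 codons.
Glu: 2 codons.
Asn: 2 codons.
4 × 1 × 4 × 2 × 2 = 64.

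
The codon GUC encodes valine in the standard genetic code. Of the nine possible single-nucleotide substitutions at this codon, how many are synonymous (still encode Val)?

3

Position 1: none → 0 synonymous.
Position 2: none → 0 synonymous.
Position 3: GUU, GUA, GUG → 3 synonymous.
Total: 0 + 0 + 3 = 3.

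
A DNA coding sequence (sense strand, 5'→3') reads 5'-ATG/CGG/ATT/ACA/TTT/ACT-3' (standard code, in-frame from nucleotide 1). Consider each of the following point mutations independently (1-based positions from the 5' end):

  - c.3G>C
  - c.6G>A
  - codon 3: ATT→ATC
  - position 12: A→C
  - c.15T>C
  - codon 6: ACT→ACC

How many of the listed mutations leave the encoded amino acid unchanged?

Codon 1: ATG (Met) → ATC (Ile) — missense.
Codon 2: CGG (Arg) → CGA (Arg) — synonymous.
Codon 3: ATT (Ile) → ATC (Ile) — synonymous.
Codon 4: ACA (Thr) → ACC (Thr) — synonymous.
Codon 5: TTT (Phe) → TTC (Phe) — synonymous.
Codon 6: ACT (Thr) → ACC (Thr) — synonymous.
Synonymous: 5 of 6.

5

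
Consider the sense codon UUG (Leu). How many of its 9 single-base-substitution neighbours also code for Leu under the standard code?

2

Position 1: CUG → 1 synonymous.
Position 2: none → 0 synonymous.
Position 3: UUA → 1 synonymous.
Total: 1 + 0 + 1 = 2.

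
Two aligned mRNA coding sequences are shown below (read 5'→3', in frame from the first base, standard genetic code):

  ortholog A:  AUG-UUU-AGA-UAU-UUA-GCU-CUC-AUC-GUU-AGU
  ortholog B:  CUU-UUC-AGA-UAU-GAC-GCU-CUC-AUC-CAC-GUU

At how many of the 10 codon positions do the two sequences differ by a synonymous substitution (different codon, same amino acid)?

1

Codon 1: AUG Met / CUU Leu — nonsynonymous.
Codon 2: UUU Phe / UUC Phe — synonymous.
Codon 3: AGA Arg / AGA Arg — identical.
Codon 4: UAU Tyr / UAU Tyr — identical.
Codon 5: UUA Leu / GAC Asp — nonsynonymous.
Codon 6: GCU Ala / GCU Ala — identical.
Codon 7: CUC Leu / CUC Leu — identical.
Codon 8: AUC Ile / AUC Ile — identical.
Codon 9: GUU Val / CAC His — nonsynonymous.
Codon 10: AGU Ser / GUU Val — nonsynonymous.
Synonymous differences: 1.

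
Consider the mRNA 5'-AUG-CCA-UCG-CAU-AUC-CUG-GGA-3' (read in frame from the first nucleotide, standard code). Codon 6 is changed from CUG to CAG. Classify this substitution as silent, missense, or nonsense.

Position 17 falls in codon 6: CUG → Leu.
After the substitution the codon is CAG → Gln.
Leu ≠ Gln, so this is a missense mutation.

missense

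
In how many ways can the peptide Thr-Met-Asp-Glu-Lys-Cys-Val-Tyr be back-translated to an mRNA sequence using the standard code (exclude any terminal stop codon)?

Thr: 4 codons.
Met: 1 codon.
Asp: 2 codons.
Glu: 2 codons.
Lys: 2 codons.
Cys: 2 codons.
Val: 4 codons.
Tyr: 2 codons.
4 × 1 × 2 × 2 × 2 × 2 × 4 × 2 = 512.

512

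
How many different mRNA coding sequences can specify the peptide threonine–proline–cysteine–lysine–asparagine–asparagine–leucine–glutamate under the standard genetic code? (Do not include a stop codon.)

3072

Thr: 4 codons.
Pro: 4 codons.
Cys: 2 codons.
Lys: 2 codons.
Asn: 2 codons.
Asn: 2 codons.
Leu: 6 codons.
Glu: 2 codons.
4 × 4 × 2 × 2 × 2 × 2 × 6 × 2 = 3072.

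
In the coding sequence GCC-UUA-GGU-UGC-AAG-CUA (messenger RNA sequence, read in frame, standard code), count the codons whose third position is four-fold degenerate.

3

Codon 1 GCC (Ala): third position 4-fold.
Codon 2 UUA (Leu): third position 2-fold.
Codon 3 GGU (Gly): third position 4-fold.
Codon 4 UGC (Cys): third position 2-fold.
Codon 5 AAG (Lys): third position 2-fold.
Codon 6 CUA (Leu): third position 4-fold.
Four-fold degenerate third positions: 3.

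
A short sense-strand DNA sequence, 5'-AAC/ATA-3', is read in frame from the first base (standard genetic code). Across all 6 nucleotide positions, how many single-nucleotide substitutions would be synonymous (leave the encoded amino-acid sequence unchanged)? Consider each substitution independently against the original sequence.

3

Codon 1 (AAC, Asn): 1 synonymous substitution.
Codon 2 (ATA, Ile): 2 synonymous substitutions.
Total: 1 + 2 = 3.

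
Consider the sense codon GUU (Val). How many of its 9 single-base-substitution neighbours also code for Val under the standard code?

Position 1: none → 0 synonymous.
Position 2: none → 0 synonymous.
Position 3: GUC, GUA, GUG → 3 synonymous.
Total: 0 + 0 + 3 = 3.

3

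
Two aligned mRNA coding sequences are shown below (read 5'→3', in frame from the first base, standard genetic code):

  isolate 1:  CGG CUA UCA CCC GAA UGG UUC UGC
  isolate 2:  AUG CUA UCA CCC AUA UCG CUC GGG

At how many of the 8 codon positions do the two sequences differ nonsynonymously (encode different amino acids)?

5

Codon 1: CGG Arg / AUG Met — nonsynonymous.
Codon 2: CUA Leu / CUA Leu — identical.
Codon 3: UCA Ser / UCA Ser — identical.
Codon 4: CCC Pro / CCC Pro — identical.
Codon 5: GAA Glu / AUA Ile — nonsynonymous.
Codon 6: UGG Trp / UCG Ser — nonsynonymous.
Codon 7: UUC Phe / CUC Leu — nonsynonymous.
Codon 8: UGC Cys / GGG Gly — nonsynonymous.
Nonsynonymous differences: 5.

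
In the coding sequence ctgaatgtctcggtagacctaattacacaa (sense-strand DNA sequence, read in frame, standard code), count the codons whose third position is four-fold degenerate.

6

Codon 1 CTG (Leu): third position 4-fold.
Codon 2 AAT (Asn): third position 2-fold.
Codon 3 GTC (Val): third position 4-fold.
Codon 4 TCG (Ser): third position 4-fold.
Codon 5 GTA (Val): third position 4-fold.
Codon 6 GAC (Asp): third position 2-fold.
Codon 7 CTA (Leu): third position 4-fold.
Codon 8 ATT (Ile): third position 3-fold.
Codon 9 ACA (Thr): third position 4-fold.
Codon 10 CAA (Gln): third position 2-fold.
Four-fold degenerate third positions: 6.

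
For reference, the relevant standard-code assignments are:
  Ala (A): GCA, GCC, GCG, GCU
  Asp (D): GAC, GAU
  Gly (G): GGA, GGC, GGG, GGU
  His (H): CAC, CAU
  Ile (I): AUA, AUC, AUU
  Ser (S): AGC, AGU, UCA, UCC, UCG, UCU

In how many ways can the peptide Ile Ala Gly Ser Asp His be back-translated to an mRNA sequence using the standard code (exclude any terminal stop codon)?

Ile: 3 codons.
Ala: 4 codons.
Gly: 4 codons.
Ser: 6 codons.
Asp: 2 codons.
His: 2 codons.
3 × 4 × 4 × 6 × 2 × 2 = 1152.

1152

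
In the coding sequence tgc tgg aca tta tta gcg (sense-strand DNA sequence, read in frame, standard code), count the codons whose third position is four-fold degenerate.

Codon 1 TGC (Cys): third position 2-fold.
Codon 2 TGG (Trp): third position 1-fold.
Codon 3 ACA (Thr): third position 4-fold.
Codon 4 TTA (Leu): third position 2-fold.
Codon 5 TTA (Leu): third position 2-fold.
Codon 6 GCG (Ala): third position 4-fold.
Four-fold degenerate third positions: 2.

2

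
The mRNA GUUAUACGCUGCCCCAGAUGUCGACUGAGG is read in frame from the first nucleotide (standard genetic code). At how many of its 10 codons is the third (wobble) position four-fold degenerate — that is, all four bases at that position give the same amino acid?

Codon 1 GUU (Val): third position 4-fold.
Codon 2 AUA (Ile): third position 3-fold.
Codon 3 CGC (Arg): third position 4-fold.
Codon 4 UGC (Cys): third position 2-fold.
Codon 5 CCC (Pro): third position 4-fold.
Codon 6 AGA (Arg): third position 2-fold.
Codon 7 UGU (Cys): third position 2-fold.
Codon 8 CGA (Arg): third position 4-fold.
Codon 9 CUG (Leu): third position 4-fold.
Codon 10 AGG (Arg): third position 2-fold.
Four-fold degenerate third positions: 5.

5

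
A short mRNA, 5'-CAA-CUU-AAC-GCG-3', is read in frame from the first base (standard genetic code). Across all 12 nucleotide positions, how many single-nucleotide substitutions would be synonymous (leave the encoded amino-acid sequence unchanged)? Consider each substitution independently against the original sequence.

8

Codon 1 (CAA, Gln): 1 synonymous substitution.
Codon 2 (CUU, Leu): 3 synonymous substitutions.
Codon 3 (AAC, Asn): 1 synonymous substitution.
Codon 4 (GCG, Ala): 3 synonymous substitutions.
Total: 1 + 3 + 1 + 3 = 8.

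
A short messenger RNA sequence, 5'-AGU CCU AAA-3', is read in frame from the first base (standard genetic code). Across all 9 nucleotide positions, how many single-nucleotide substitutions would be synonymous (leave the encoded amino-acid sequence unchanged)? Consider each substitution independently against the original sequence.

Codon 1 (AGU, Ser): 1 synonymous substitution.
Codon 2 (CCU, Pro): 3 synonymous substitutions.
Codon 3 (AAA, Lys): 1 synonymous substitution.
Total: 1 + 3 + 1 = 5.

5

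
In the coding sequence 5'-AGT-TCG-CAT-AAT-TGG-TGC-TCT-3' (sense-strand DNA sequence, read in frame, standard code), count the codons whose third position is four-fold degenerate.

2

Codon 1 AGT (Ser): third position 2-fold.
Codon 2 TCG (Ser): third position 4-fold.
Codon 3 CAT (His): third position 2-fold.
Codon 4 AAT (Asn): third position 2-fold.
Codon 5 TGG (Trp): third position 1-fold.
Codon 6 TGC (Cys): third position 2-fold.
Codon 7 TCT (Ser): third position 4-fold.
Four-fold degenerate third positions: 2.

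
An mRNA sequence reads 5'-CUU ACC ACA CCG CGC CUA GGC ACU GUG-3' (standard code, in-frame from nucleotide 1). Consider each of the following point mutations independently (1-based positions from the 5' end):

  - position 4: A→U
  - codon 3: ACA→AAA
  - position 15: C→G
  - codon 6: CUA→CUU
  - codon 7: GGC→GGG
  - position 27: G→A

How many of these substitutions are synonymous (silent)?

4

Codon 2: ACC (Thr) → UCC (Ser) — missense.
Codon 3: ACA (Thr) → AAA (Lys) — missense.
Codon 5: CGC (Arg) → CGG (Arg) — synonymous.
Codon 6: CUA (Leu) → CUU (Leu) — synonymous.
Codon 7: GGC (Gly) → GGG (Gly) — synonymous.
Codon 9: GUG (Val) → GUA (Val) — synonymous.
Synonymous: 4 of 6.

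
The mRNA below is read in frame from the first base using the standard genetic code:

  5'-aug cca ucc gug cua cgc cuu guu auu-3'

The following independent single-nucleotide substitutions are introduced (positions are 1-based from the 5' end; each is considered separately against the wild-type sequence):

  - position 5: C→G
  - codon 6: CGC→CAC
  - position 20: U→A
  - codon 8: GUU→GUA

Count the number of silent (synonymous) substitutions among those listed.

Codon 2: CCA (Pro) → CGA (Arg) — missense.
Codon 6: CGC (Arg) → CAC (His) — missense.
Codon 7: CUU (Leu) → CAU (His) — missense.
Codon 8: GUU (Val) → GUA (Val) — synonymous.
Synonymous: 1 of 4.

1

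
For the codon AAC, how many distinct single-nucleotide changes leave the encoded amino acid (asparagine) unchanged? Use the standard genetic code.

Position 1: none → 0 synonymous.
Position 2: none → 0 synonymous.
Position 3: AAU → 1 synonymous.
Total: 0 + 0 + 1 = 1.

1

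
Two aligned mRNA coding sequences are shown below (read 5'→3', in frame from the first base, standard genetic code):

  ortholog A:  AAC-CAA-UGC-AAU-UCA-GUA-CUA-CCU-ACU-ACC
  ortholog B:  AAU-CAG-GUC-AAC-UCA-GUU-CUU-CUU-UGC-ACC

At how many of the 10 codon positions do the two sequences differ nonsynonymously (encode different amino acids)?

Codon 1: AAC Asn / AAU Asn — synonymous.
Codon 2: CAA Gln / CAG Gln — synonymous.
Codon 3: UGC Cys / GUC Val — nonsynonymous.
Codon 4: AAU Asn / AAC Asn — synonymous.
Codon 5: UCA Ser / UCA Ser — identical.
Codon 6: GUA Val / GUU Val — synonymous.
Codon 7: CUA Leu / CUU Leu — synonymous.
Codon 8: CCU Pro / CUU Leu — nonsynonymous.
Codon 9: ACU Thr / UGC Cys — nonsynonymous.
Codon 10: ACC Thr / ACC Thr — identical.
Nonsynonymous differences: 3.

3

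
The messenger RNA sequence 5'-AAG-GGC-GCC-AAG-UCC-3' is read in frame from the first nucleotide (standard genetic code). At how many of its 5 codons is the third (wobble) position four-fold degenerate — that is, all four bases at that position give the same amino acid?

Codon 1 AAG (Lys): third position 2-fold.
Codon 2 GGC (Gly): third position 4-fold.
Codon 3 GCC (Ala): third position 4-fold.
Codon 4 AAG (Lys): third position 2-fold.
Codon 5 UCC (Ser): third position 4-fold.
Four-fold degenerate third positions: 3.

3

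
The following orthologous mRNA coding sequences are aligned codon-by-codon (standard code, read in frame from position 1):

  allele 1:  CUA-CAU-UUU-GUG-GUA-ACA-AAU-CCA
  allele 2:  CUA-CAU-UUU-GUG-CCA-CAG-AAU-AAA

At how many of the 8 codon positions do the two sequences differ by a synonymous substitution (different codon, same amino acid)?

Codon 1: CUA Leu / CUA Leu — identical.
Codon 2: CAU His / CAU His — identical.
Codon 3: UUU Phe / UUU Phe — identical.
Codon 4: GUG Val / GUG Val — identical.
Codon 5: GUA Val / CCA Pro — nonsynonymous.
Codon 6: ACA Thr / CAG Gln — nonsynonymous.
Codon 7: AAU Asn / AAU Asn — identical.
Codon 8: CCA Pro / AAA Lys — nonsynonymous.
Synonymous differences: 0.

0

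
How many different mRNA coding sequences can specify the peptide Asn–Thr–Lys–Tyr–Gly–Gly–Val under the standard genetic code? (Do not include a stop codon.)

2048

Asn: 2 codons.
Thr: 4 codons.
Lys: 2 codons.
Tyr: 2 codons.
Gly: 4 codons.
Gly: 4 codons.
Val: 4 codons.
2 × 4 × 2 × 2 × 4 × 4 × 4 = 2048.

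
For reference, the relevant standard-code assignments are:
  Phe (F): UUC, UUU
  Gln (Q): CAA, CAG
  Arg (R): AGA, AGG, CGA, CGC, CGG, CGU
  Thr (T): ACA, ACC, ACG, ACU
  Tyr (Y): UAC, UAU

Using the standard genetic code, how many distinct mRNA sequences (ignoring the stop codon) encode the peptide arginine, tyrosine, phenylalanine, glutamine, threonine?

Arg: 6 codons.
Tyr: 2 codons.
Phe: 2 codons.
Gln: 2 codons.
Thr: 4 codons.
6 × 2 × 2 × 2 × 4 = 192.

192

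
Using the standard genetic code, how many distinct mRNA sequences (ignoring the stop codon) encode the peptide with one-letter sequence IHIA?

Ile: 3 codons.
His: 2 codons.
Ile: 3 codons.
Ala: 4 codons.
3 × 2 × 3 × 4 = 72.

72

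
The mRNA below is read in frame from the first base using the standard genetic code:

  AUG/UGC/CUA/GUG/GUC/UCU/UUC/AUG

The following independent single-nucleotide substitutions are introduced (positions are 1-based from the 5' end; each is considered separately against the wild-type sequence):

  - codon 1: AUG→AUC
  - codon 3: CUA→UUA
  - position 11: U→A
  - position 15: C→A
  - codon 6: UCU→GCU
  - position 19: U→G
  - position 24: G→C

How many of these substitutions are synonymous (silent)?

Codon 1: AUG (Met) → AUC (Ile) — missense.
Codon 3: CUA (Leu) → UUA (Leu) — synonymous.
Codon 4: GUG (Val) → GAG (Glu) — missense.
Codon 5: GUC (Val) → GUA (Val) — synonymous.
Codon 6: UCU (Ser) → GCU (Ala) — missense.
Codon 7: UUC (Phe) → GUC (Val) — missense.
Codon 8: AUG (Met) → AUC (Ile) — missense.
Synonymous: 2 of 7.

2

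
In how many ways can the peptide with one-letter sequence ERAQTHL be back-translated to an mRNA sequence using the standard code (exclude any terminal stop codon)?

4608

Glu: 2 codons.
Arg: 6 codons.
Ala: 4 codons.
Gln: 2 codons.
Thr: 4 codons.
His: 2 codons.
Leu: 6 codons.
2 × 6 × 4 × 2 × 4 × 2 × 6 = 4608.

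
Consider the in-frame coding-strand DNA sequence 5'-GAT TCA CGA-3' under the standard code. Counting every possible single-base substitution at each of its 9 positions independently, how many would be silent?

Codon 1 (GAT, Asp): 1 synonymous substitution.
Codon 2 (TCA, Ser): 3 synonymous substitutions.
Codon 3 (CGA, Arg): 4 synonymous substitutions.
Total: 1 + 3 + 4 = 8.

8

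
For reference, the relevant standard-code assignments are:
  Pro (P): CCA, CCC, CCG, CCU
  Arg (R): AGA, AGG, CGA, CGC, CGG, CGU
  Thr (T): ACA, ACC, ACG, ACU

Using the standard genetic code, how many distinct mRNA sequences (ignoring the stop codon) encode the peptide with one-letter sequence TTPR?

384

Thr: 4 codons.
Thr: 4 codons.
Pro: 4 codons.
Arg: 6 codons.
4 × 4 × 4 × 6 = 384.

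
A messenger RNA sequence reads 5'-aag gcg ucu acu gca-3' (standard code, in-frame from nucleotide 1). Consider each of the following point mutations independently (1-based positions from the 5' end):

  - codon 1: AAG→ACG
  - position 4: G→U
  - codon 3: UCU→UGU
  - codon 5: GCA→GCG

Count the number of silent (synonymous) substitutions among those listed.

Codon 1: AAG (Lys) → ACG (Thr) — missense.
Codon 2: GCG (Ala) → UCG (Ser) — missense.
Codon 3: UCU (Ser) → UGU (Cys) — missense.
Codon 5: GCA (Ala) → GCG (Ala) — synonymous.
Synonymous: 1 of 4.

1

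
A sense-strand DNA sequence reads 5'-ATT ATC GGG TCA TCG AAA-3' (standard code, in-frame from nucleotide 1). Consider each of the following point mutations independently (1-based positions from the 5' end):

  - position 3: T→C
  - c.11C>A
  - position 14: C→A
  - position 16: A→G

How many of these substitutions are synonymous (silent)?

Codon 1: ATT (Ile) → ATC (Ile) — synonymous.
Codon 4: TCA (Ser) → TAA (Stop) — nonsense.
Codon 5: TCG (Ser) → TAG (Stop) — nonsense.
Codon 6: AAA (Lys) → GAA (Glu) — missense.
Synonymous: 1 of 4.

1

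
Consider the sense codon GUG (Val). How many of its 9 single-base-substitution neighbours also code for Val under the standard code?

3

Position 1: none → 0 synonymous.
Position 2: none → 0 synonymous.
Position 3: GUU, GUC, GUA → 3 synonymous.
Total: 0 + 0 + 3 = 3.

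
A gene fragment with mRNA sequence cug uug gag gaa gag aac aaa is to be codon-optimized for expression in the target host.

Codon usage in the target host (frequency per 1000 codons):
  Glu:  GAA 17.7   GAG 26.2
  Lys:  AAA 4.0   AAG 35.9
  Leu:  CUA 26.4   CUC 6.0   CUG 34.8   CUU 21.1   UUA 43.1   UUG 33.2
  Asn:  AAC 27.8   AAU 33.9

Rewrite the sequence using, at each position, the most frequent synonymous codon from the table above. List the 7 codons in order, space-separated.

Codon 1 (Leu): best is UUA at 43.1.
Codon 2 (Leu): best is UUA at 43.1.
Codon 3 (Glu): best is GAG at 26.2.
Codon 4 (Glu): best is GAG at 26.2.
Codon 5 (Glu): best is GAG at 26.2.
Codon 6 (Asn): best is AAU at 33.9.
Codon 7 (Lys): best is AAG at 35.9.

UUA UUA GAG GAG GAG AAU AAG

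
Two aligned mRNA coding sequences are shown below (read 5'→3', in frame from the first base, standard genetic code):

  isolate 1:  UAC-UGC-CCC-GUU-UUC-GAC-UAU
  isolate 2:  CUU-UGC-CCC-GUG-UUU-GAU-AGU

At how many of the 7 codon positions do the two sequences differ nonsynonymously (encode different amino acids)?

2

Codon 1: UAC Tyr / CUU Leu — nonsynonymous.
Codon 2: UGC Cys / UGC Cys — identical.
Codon 3: CCC Pro / CCC Pro — identical.
Codon 4: GUU Val / GUG Val — synonymous.
Codon 5: UUC Phe / UUU Phe — synonymous.
Codon 6: GAC Asp / GAU Asp — synonymous.
Codon 7: UAU Tyr / AGU Ser — nonsynonymous.
Nonsynonymous differences: 2.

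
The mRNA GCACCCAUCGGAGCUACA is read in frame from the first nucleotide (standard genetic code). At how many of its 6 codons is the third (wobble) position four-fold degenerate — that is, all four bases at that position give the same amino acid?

5

Codon 1 GCA (Ala): third position 4-fold.
Codon 2 CCC (Pro): third position 4-fold.
Codon 3 AUC (Ile): third position 3-fold.
Codon 4 GGA (Gly): third position 4-fold.
Codon 5 GCU (Ala): third position 4-fold.
Codon 6 ACA (Thr): third position 4-fold.
Four-fold degenerate third positions: 5.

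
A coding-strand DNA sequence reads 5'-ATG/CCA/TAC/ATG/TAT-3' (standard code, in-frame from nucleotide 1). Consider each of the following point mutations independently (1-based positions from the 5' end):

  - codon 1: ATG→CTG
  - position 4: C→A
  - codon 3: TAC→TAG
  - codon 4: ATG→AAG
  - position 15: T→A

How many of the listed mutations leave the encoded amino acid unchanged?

0

Codon 1: ATG (Met) → CTG (Leu) — missense.
Codon 2: CCA (Pro) → ACA (Thr) — missense.
Codon 3: TAC (Tyr) → TAG (Stop) — nonsense.
Codon 4: ATG (Met) → AAG (Lys) — missense.
Codon 5: TAT (Tyr) → TAA (Stop) — nonsense.
Synonymous: 0 of 5.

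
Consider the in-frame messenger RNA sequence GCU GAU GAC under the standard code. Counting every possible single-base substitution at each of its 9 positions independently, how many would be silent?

5

Codon 1 (GCU, Ala): 3 synonymous substitutions.
Codon 2 (GAU, Asp): 1 synonymous substitution.
Codon 3 (GAC, Asp): 1 synonymous substitution.
Total: 3 + 1 + 1 = 5.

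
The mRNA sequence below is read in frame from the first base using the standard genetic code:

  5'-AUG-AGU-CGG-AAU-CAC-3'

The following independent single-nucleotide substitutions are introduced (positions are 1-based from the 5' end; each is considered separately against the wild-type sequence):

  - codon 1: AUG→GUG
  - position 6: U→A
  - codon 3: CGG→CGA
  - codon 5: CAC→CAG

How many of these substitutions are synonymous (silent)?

1

Codon 1: AUG (Met) → GUG (Val) — missense.
Codon 2: AGU (Ser) → AGA (Arg) — missense.
Codon 3: CGG (Arg) → CGA (Arg) — synonymous.
Codon 5: CAC (His) → CAG (Gln) — missense.
Synonymous: 1 of 4.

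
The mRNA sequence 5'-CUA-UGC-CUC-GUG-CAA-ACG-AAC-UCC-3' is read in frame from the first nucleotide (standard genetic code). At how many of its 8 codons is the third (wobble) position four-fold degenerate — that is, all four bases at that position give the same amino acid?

Codon 1 CUA (Leu): third position 4-fold.
Codon 2 UGC (Cys): third position 2-fold.
Codon 3 CUC (Leu): third position 4-fold.
Codon 4 GUG (Val): third position 4-fold.
Codon 5 CAA (Gln): third position 2-fold.
Codon 6 ACG (Thr): third position 4-fold.
Codon 7 AAC (Asn): third position 2-fold.
Codon 8 UCC (Ser): third position 4-fold.
Four-fold degenerate third positions: 5.

5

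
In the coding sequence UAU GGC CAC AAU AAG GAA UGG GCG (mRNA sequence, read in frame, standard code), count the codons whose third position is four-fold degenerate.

Codon 1 UAU (Tyr): third position 2-fold.
Codon 2 GGC (Gly): third position 4-fold.
Codon 3 CAC (His): third position 2-fold.
Codon 4 AAU (Asn): third position 2-fold.
Codon 5 AAG (Lys): third position 2-fold.
Codon 6 GAA (Glu): third position 2-fold.
Codon 7 UGG (Trp): third position 1-fold.
Codon 8 GCG (Ala): third position 4-fold.
Four-fold degenerate third positions: 2.

2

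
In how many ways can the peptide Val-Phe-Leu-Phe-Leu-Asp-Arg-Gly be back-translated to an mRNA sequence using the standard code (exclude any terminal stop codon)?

Val: 4 codons.
Phe: 2 codons.
Leu: 6 codons.
Phe: 2 codons.
Leu: 6 codons.
Asp: 2 codons.
Arg: 6 codons.
Gly: 4 codons.
4 × 2 × 6 × 2 × 6 × 2 × 6 × 4 = 27648.

27648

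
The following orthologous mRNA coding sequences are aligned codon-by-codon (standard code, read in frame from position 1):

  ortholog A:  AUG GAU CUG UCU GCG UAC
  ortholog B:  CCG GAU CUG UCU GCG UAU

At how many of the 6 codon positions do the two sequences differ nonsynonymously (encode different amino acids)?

1

Codon 1: AUG Met / CCG Pro — nonsynonymous.
Codon 2: GAU Asp / GAU Asp — identical.
Codon 3: CUG Leu / CUG Leu — identical.
Codon 4: UCU Ser / UCU Ser — identical.
Codon 5: GCG Ala / GCG Ala — identical.
Codon 6: UAC Tyr / UAU Tyr — synonymous.
Nonsynonymous differences: 1.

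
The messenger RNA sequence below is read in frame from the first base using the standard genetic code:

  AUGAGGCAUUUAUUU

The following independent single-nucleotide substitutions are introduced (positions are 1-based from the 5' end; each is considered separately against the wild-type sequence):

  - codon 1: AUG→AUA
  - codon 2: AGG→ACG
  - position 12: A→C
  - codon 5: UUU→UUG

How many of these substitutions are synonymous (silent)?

Codon 1: AUG (Met) → AUA (Ile) — missense.
Codon 2: AGG (Arg) → ACG (Thr) — missense.
Codon 4: UUA (Leu) → UUC (Phe) — missense.
Codon 5: UUU (Phe) → UUG (Leu) — missense.
Synonymous: 0 of 4.

0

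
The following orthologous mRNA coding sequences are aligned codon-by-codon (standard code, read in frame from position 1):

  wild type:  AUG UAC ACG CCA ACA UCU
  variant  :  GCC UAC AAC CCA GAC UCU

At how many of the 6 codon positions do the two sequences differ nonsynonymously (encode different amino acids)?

3

Codon 1: AUG Met / GCC Ala — nonsynonymous.
Codon 2: UAC Tyr / UAC Tyr — identical.
Codon 3: ACG Thr / AAC Asn — nonsynonymous.
Codon 4: CCA Pro / CCA Pro — identical.
Codon 5: ACA Thr / GAC Asp — nonsynonymous.
Codon 6: UCU Ser / UCU Ser — identical.
Nonsynonymous differences: 3.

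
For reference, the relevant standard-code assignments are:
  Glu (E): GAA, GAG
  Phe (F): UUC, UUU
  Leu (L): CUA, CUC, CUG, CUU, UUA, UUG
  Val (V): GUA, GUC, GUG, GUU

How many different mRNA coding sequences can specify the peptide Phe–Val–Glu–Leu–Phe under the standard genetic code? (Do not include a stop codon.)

192

Phe: 2 codons.
Val: 4 codons.
Glu: 2 codons.
Leu: 6 codons.
Phe: 2 codons.
2 × 4 × 2 × 6 × 2 = 192.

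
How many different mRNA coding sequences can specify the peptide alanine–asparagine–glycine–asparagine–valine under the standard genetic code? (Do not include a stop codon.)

256

Ala: 4 codons.
Asn: 2 codons.
Gly: 4 codons.
Asn: 2 codons.
Val: 4 codons.
4 × 2 × 4 × 2 × 4 = 256.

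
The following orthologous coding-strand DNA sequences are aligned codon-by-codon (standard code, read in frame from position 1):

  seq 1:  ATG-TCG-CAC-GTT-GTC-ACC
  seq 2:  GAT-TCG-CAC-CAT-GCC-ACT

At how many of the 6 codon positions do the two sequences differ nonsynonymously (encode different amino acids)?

Codon 1: ATG Met / GAT Asp — nonsynonymous.
Codon 2: TCG Ser / TCG Ser — identical.
Codon 3: CAC His / CAC His — identical.
Codon 4: GTT Val / CAT His — nonsynonymous.
Codon 5: GTC Val / GCC Ala — nonsynonymous.
Codon 6: ACC Thr / ACT Thr — synonymous.
Nonsynonymous differences: 3.

3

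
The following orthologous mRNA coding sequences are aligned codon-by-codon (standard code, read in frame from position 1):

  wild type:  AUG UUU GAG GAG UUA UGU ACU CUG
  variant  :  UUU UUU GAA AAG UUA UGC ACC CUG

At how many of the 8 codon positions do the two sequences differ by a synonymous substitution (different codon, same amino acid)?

Codon 1: AUG Met / UUU Phe — nonsynonymous.
Codon 2: UUU Phe / UUU Phe — identical.
Codon 3: GAG Glu / GAA Glu — synonymous.
Codon 4: GAG Glu / AAG Lys — nonsynonymous.
Codon 5: UUA Leu / UUA Leu — identical.
Codon 6: UGU Cys / UGC Cys — synonymous.
Codon 7: ACU Thr / ACC Thr — synonymous.
Codon 8: CUG Leu / CUG Leu — identical.
Synonymous differences: 3.

3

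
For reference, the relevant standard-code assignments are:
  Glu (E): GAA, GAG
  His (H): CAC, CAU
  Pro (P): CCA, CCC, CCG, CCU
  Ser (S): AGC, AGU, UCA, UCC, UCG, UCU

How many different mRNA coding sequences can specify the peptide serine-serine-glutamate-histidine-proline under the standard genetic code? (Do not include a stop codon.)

576

Ser: 6 codons.
Ser: 6 codons.
Glu: 2 codons.
His: 2 codons.
Pro: 4 codons.
6 × 6 × 2 × 2 × 4 = 576.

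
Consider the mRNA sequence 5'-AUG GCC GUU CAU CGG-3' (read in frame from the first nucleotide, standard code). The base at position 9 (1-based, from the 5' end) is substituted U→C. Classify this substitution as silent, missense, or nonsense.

Position 9 falls in codon 3: GUU → Val.
After the substitution the codon is GUC → Val.
Both encode Val, so the change is synonymous.

silent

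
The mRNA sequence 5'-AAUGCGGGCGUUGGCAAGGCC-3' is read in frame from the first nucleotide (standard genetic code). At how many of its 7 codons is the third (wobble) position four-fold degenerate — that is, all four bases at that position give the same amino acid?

5

Codon 1 AAU (Asn): third position 2-fold.
Codon 2 GCG (Ala): third position 4-fold.
Codon 3 GGC (Gly): third position 4-fold.
Codon 4 GUU (Val): third position 4-fold.
Codon 5 GGC (Gly): third position 4-fold.
Codon 6 AAG (Lys): third position 2-fold.
Codon 7 GCC (Ala): third position 4-fold.
Four-fold degenerate third positions: 5.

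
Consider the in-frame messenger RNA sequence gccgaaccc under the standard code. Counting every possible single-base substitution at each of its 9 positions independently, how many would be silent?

Codon 1 (GCC, Ala): 3 synonymous substitutions.
Codon 2 (GAA, Glu): 1 synonymous substitution.
Codon 3 (CCC, Pro): 3 synonymous substitutions.
Total: 3 + 1 + 3 = 7.

7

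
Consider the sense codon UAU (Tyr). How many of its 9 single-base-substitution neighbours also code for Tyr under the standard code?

Position 1: none → 0 synonymous.
Position 2: none → 0 synonymous.
Position 3: UAC → 1 synonymous.
Total: 0 + 0 + 1 = 1.

1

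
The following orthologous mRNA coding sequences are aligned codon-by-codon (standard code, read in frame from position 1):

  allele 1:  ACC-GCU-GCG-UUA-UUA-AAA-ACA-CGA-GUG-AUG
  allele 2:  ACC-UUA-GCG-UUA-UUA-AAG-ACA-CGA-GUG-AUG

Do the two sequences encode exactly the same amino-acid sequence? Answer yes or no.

Codon 1: ACC Thr / ACC Thr — identical.
Codon 2: GCU Ala / UUA Leu — nonsynonymous.
Codon 3: GCG Ala / GCG Ala — identical.
Codon 4: UUA Leu / UUA Leu — identical.
Codon 5: UUA Leu / UUA Leu — identical.
Codon 6: AAA Lys / AAG Lys — synonymous.
Codon 7: ACA Thr / ACA Thr — identical.
Codon 8: CGA Arg / CGA Arg — identical.
Codon 9: GUG Val / GUG Val — identical.
Codon 10: AUG Met / AUG Met — identical.
Nonsynonymous differences: 1 → different protein.

no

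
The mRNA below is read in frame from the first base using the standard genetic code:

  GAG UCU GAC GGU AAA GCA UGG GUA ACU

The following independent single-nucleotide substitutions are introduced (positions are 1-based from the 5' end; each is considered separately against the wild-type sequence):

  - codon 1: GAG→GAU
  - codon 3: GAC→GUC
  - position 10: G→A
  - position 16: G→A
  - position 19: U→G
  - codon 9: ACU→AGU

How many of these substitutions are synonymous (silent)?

0

Codon 1: GAG (Glu) → GAU (Asp) — missense.
Codon 3: GAC (Asp) → GUC (Val) — missense.
Codon 4: GGU (Gly) → AGU (Ser) — missense.
Codon 6: GCA (Ala) → ACA (Thr) — missense.
Codon 7: UGG (Trp) → GGG (Gly) — missense.
Codon 9: ACU (Thr) → AGU (Ser) — missense.
Synonymous: 0 of 6.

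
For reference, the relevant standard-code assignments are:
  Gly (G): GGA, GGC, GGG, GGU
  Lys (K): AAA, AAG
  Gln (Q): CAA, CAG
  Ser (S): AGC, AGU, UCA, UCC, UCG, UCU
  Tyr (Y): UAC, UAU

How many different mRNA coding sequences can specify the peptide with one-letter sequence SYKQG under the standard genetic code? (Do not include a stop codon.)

192

Ser: 6 codons.
Tyr: 2 codons.
Lys: 2 codons.
Gln: 2 codons.
Gly: 4 codons.
6 × 2 × 2 × 2 × 4 = 192.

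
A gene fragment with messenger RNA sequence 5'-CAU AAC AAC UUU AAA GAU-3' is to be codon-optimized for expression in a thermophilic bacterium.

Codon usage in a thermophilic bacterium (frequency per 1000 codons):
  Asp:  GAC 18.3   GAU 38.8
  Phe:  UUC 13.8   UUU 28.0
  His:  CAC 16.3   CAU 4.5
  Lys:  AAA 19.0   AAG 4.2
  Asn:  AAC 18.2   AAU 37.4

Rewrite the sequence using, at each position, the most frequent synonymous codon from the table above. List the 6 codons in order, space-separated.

Codon 1 (His): best is CAC at 16.3.
Codon 2 (Asn): best is AAU at 37.4.
Codon 3 (Asn): best is AAU at 37.4.
Codon 4 (Phe): best is UUU at 28.0.
Codon 5 (Lys): best is AAA at 19.0.
Codon 6 (Asp): best is GAU at 38.8.

CAC AAU AAU UUU AAA GAU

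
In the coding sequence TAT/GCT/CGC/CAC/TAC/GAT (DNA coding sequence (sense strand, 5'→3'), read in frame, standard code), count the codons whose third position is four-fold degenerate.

Codon 1 TAT (Tyr): third position 2-fold.
Codon 2 GCT (Ala): third position 4-fold.
Codon 3 CGC (Arg): third position 4-fold.
Codon 4 CAC (His): third position 2-fold.
Codon 5 TAC (Tyr): third position 2-fold.
Codon 6 GAT (Asp): third position 2-fold.
Four-fold degenerate third positions: 2.

2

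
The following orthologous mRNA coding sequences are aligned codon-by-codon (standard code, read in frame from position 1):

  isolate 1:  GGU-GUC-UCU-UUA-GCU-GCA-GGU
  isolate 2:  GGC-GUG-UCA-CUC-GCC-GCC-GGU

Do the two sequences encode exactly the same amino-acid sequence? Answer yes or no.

yes

Codon 1: GGU Gly / GGC Gly — synonymous.
Codon 2: GUC Val / GUG Val — synonymous.
Codon 3: UCU Ser / UCA Ser — synonymous.
Codon 4: UUA Leu / CUC Leu — synonymous.
Codon 5: GCU Ala / GCC Ala — synonymous.
Codon 6: GCA Ala / GCC Ala — synonymous.
Codon 7: GGU Gly / GGU Gly — identical.
Nonsynonymous differences: 0 → same protein.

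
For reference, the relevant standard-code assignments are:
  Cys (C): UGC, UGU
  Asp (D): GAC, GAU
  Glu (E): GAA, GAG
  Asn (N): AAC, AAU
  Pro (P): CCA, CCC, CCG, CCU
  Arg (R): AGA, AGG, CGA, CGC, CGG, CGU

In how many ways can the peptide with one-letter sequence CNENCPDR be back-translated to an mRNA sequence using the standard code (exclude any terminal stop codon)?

1536

Cys: 2 codons.
Asn: 2 codons.
Glu: 2 codons.
Asn: 2 codons.
Cys: 2 codons.
Pro: 4 codons.
Asp: 2 codons.
Arg: 6 codons.
2 × 2 × 2 × 2 × 2 × 4 × 2 × 6 = 1536.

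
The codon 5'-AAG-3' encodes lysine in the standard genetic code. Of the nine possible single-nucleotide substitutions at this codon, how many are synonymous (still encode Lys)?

1

Position 1: none → 0 synonymous.
Position 2: none → 0 synonymous.
Position 3: AAA → 1 synonymous.
Total: 0 + 0 + 1 = 1.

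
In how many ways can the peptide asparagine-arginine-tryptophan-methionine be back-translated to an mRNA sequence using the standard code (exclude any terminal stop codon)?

12

Asn: 2 codons.
Arg: 6 codons.
Trp: 1 codon.
Met: 1 codon.
2 × 6 × 1 × 1 = 12.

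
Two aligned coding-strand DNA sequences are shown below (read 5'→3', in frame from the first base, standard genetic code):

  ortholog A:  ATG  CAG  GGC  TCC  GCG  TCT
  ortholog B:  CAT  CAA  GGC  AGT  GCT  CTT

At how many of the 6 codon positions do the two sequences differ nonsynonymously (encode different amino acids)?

2

Codon 1: ATG Met / CAT His — nonsynonymous.
Codon 2: CAG Gln / CAA Gln — synonymous.
Codon 3: GGC Gly / GGC Gly — identical.
Codon 4: TCC Ser / AGT Ser — synonymous.
Codon 5: GCG Ala / GCT Ala — synonymous.
Codon 6: TCT Ser / CTT Leu — nonsynonymous.
Nonsynonymous differences: 2.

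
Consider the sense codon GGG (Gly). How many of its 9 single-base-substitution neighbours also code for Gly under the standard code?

Position 1: none → 0 synonymous.
Position 2: none → 0 synonymous.
Position 3: GGT, GGC, GGA → 3 synonymous.
Total: 0 + 0 + 3 = 3.

3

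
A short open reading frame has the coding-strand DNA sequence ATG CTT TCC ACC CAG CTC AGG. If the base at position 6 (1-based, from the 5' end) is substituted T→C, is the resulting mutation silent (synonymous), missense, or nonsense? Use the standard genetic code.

Position 6 falls in codon 2: CTT → Leu.
After the substitution the codon is CTC → Leu.
Both encode Leu, so the change is synonymous.

silent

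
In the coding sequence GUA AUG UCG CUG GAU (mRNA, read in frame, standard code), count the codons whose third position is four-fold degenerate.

Codon 1 GUA (Val): third position 4-fold.
Codon 2 AUG (Met): third position 1-fold.
Codon 3 UCG (Ser): third position 4-fold.
Codon 4 CUG (Leu): third position 4-fold.
Codon 5 GAU (Asp): third position 2-fold.
Four-fold degenerate third positions: 3.

3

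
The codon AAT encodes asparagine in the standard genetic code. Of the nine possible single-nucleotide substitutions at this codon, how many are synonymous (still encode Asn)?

1

Position 1: none → 0 synonymous.
Position 2: none → 0 synonymous.
Position 3: AAC → 1 synonymous.
Total: 0 + 0 + 1 = 1.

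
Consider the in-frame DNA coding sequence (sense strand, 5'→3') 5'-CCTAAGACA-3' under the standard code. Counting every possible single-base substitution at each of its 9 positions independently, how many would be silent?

7

Codon 1 (CCT, Pro): 3 synonymous substitutions.
Codon 2 (AAG, Lys): 1 synonymous substitution.
Codon 3 (ACA, Thr): 3 synonymous substitutions.
Total: 3 + 1 + 3 = 7.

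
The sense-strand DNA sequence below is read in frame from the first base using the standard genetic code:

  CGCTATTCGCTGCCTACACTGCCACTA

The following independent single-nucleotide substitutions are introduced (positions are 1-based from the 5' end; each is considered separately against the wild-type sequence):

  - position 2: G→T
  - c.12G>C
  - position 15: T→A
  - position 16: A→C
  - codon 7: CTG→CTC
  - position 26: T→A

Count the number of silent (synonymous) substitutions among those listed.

3

Codon 1: CGC (Arg) → CTC (Leu) — missense.
Codon 4: CTG (Leu) → CTC (Leu) — synonymous.
Codon 5: CCT (Pro) → CCA (Pro) — synonymous.
Codon 6: ACA (Thr) → CCA (Pro) — missense.
Codon 7: CTG (Leu) → CTC (Leu) — synonymous.
Codon 9: CTA (Leu) → CAA (Gln) — missense.
Synonymous: 3 of 6.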